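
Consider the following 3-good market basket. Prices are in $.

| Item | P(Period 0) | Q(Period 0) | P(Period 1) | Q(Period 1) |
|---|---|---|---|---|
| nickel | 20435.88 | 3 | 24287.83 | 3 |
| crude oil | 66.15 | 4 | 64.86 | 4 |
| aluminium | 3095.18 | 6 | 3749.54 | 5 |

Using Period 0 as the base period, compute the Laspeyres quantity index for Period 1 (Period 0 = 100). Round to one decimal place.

Laspeyres quantity index uses base-period prices as weights.
ΣP(Period 0)·Q(Period 1) = 20435.88×3 + 66.15×4 + 3095.18×5 = 61307.64 + 264.6 + 15475.9 = 77048.14
ΣP(Period 0)·Q(Period 0) = 20435.88×3 + 66.15×4 + 3095.18×6 = 61307.64 + 264.6 + 18571.08 = 80143.32
Index = 77048.14 / 80143.32 × 100 = 96.1379

96.1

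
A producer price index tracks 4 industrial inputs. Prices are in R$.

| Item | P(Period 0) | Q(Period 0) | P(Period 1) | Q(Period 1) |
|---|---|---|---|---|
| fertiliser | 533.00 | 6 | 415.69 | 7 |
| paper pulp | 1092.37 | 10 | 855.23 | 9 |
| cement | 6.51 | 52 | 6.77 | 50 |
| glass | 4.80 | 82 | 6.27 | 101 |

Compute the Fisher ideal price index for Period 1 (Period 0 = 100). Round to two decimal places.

Laspeyres component (base-period weights):
ΣP(Period 1)Q(Period 0) = 415.69×6 + 855.23×10 + 6.77×52 + 6.27×82 = 2494.14 + 8552.3 + 352.04 + 514.14 = 11912.62
ΣP(Period 0)Q(Period 0) = 533.00×6 + 1092.37×10 + 6.51×52 + 4.80×82 = 3198 + 10923.7 + 338.52 + 393.6 = 14853.82
L = 11912.62 / 14853.82 × 100 = 80.1990
Paasche component (current-period weights):
ΣP(Period 1)Q(Period 1) = 415.69×7 + 855.23×9 + 6.77×50 + 6.27×101 = 2909.83 + 7697.07 + 338.5 + 633.27 = 11578.67
ΣP(Period 0)Q(Period 1) = 533.00×7 + 1092.37×9 + 6.51×50 + 4.80×101 = 3731 + 9831.33 + 325.5 + 484.8 = 14372.63
P = 11578.67 / 14372.63 × 100 = 80.5606
Fisher = √(L × P) = √(80.1990 × 80.5606) = 80.3796

80.38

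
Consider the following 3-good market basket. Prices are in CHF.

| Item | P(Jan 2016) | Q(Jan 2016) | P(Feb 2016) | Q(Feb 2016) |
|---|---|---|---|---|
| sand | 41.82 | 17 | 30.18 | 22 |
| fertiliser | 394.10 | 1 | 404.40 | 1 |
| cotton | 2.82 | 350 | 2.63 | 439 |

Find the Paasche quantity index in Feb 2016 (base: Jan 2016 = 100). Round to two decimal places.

Paasche quantity index uses current-period prices as weights.
ΣP(Feb 2016)·Q(Feb 2016) = 30.18×22 + 404.40×1 + 2.63×439 = 663.96 + 404.4 + 1154.57 = 2222.93
ΣP(Feb 2016)·Q(Jan 2016) = 30.18×17 + 404.40×1 + 2.63×350 = 513.06 + 404.4 + 920.5 = 1837.96
Index = 2222.93 / 1837.96 × 100 = 120.9455

120.95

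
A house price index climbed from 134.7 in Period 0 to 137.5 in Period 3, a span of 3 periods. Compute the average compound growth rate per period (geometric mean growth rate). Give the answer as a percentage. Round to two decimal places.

Growth factor = (137.5/134.7)^(1/3) = (1.020787)^(1/3) = 1.006882
Growth rate = 1.006882 − 1 = 0.006882 = 0.6882%

0.69%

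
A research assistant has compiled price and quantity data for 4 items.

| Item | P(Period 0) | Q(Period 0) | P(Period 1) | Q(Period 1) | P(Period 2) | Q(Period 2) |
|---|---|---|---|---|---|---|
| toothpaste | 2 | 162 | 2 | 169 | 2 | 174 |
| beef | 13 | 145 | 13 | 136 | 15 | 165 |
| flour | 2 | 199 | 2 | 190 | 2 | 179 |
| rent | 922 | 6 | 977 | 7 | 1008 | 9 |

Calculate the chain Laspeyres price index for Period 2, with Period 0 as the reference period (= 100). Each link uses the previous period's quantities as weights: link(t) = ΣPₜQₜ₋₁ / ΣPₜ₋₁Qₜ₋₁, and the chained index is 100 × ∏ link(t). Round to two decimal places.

109.51

Link Period 0→Period 1:
ΣP(Period 1)Q(Period 0) = 2×162 + 13×145 + 2×199 + 977×6 = 324 + 1885 + 398 + 5862 = 8469
ΣP(Period 0)Q(Period 0) = 2×162 + 13×145 + 2×199 + 922×6 = 324 + 1885 + 398 + 5532 = 8139
link = 8469/8139 = 1.040546
Link Period 1→Period 2:
ΣP(Period 2)Q(Period 1) = 2×169 + 15×136 + 2×190 + 1008×7 = 338 + 2040 + 380 + 7056 = 9814
ΣP(Period 1)Q(Period 1) = 2×169 + 13×136 + 2×190 + 977×7 = 338 + 1768 + 380 + 6839 = 9325
link = 9814/9325 = 1.052440
Chained index = 100 × 1.040546 × 1.052440 = 109.5111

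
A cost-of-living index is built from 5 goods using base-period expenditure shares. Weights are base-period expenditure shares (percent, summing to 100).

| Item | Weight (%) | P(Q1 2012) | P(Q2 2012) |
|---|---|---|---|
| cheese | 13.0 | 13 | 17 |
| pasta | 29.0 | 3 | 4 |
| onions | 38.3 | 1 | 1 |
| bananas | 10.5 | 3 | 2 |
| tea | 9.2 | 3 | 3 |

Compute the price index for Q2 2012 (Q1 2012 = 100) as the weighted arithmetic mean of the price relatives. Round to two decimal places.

cheese: 13.0 × (17/13) = 13.0 × 1.307692 = 17.0000
pasta: 29.0 × (4/3) = 29.0 × 1.333333 = 38.6667
onions: 38.3 × (1/1) = 38.3 × 1.000000 = 38.3000
bananas: 10.5 × (2/3) = 10.5 × 0.666667 = 7.0000
tea: 9.2 × (3/3) = 9.2 × 1.000000 = 9.2000
Index = Σ wᵢ·(p₁ᵢ/p₀ᵢ) = 17.0000 + 38.6667 + 38.3000 + 7.0000 + 9.2000 = 110.1667

110.17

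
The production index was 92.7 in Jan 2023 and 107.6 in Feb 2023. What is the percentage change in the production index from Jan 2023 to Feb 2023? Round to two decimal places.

16.07%

Change = (107.6 − 92.7) / 92.7 × 100
       = 14.9 / 92.7 × 100 = 16.0734%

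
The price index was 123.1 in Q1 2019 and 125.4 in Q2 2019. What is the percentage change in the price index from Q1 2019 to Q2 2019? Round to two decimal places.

Change = (125.4 − 123.1) / 123.1 × 100
       = 2.3 / 123.1 × 100 = 1.8684%

1.87%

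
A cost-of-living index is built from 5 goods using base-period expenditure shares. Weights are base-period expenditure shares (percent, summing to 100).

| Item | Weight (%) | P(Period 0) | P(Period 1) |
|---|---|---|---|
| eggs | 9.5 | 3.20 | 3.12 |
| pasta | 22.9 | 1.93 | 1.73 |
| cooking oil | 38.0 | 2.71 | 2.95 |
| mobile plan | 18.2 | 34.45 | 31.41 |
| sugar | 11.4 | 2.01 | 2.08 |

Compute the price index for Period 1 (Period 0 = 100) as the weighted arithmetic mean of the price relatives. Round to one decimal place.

eggs: 9.5 × (3.12/3.20) = 9.5 × 0.975000 = 9.2625
pasta: 22.9 × (1.73/1.93) = 22.9 × 0.896373 = 20.5269
cooking oil: 38.0 × (2.95/2.71) = 38.0 × 1.088561 = 41.3653
mobile plan: 18.2 × (31.41/34.45) = 18.2 × 0.911756 = 16.5940
sugar: 11.4 × (2.08/2.01) = 11.4 × 1.034826 = 11.7970
Index = Σ wᵢ·(p₁ᵢ/p₀ᵢ) = 9.2625 + 20.5269 + 41.3653 + 16.5940 + 11.7970 = 99.5457

99.5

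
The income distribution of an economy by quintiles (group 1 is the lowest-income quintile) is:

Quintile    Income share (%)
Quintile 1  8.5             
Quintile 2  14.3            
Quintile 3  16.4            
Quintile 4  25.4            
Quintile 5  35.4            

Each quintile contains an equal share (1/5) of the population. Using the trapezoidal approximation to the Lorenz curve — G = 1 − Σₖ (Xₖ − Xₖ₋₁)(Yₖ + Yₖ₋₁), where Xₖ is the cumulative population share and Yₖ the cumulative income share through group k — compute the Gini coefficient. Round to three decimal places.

Cumulative income shares Yₖ: 0.0850, 0.2280, 0.3920, 0.6460, 1.0000
Σ (Xₖ−Xₖ₋₁)(Yₖ+Yₖ₋₁) = (1/5)(0.0850+0.0000) + (1/5)(0.2280+0.0850) + (1/5)(0.3920+0.2280) + (1/5)(0.6460+0.3920) + (1/5)(1.0000+0.6460)
  = 0.0170 + 0.0626 + 0.1240 + 0.2076 + 0.3292 = 0.7404
G = 1 − 0.7404 = 0.2596

0.260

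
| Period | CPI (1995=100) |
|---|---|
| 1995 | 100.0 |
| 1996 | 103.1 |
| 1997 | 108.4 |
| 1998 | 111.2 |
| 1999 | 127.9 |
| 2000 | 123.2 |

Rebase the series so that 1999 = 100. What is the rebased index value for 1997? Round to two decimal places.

Rebased(1997) = 108.4 / 127.9 × 100 = 84.7537

84.75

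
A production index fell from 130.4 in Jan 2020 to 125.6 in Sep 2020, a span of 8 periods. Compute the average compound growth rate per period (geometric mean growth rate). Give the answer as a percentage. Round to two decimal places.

Growth factor = (125.6/130.4)^(1/8) = (0.963190)^(1/8) = 0.995323
Growth rate = 0.995323 − 1 = -0.004677 = -0.4677%

-0.47%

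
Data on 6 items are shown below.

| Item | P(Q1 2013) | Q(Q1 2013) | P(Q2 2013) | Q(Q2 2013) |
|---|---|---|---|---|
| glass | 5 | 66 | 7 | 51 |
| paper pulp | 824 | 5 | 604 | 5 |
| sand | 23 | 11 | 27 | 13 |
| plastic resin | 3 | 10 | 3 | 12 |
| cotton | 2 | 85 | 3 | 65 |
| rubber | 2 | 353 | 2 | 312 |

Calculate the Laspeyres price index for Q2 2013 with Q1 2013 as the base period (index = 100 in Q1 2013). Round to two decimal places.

85.04

Laspeyres price index uses base-period quantities as weights.
ΣP(Q2 2013)·Q(Q1 2013) = 7×66 + 604×5 + 27×11 + 3×10 + 3×85 + 2×353 = 462 + 3020 + 297 + 30 + 255 + 706 = 4770
ΣP(Q1 2013)·Q(Q1 2013) = 5×66 + 824×5 + 23×11 + 3×10 + 2×85 + 2×353 = 330 + 4120 + 253 + 30 + 170 + 706 = 5609
Index = 4770 / 5609 × 100 = 85.0419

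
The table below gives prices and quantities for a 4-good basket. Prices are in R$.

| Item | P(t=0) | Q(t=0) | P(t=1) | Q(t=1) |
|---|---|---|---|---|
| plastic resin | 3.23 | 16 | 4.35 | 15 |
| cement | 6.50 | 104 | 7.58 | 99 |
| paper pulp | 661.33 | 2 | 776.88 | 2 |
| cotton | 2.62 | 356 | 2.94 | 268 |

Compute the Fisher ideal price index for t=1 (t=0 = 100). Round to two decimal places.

Laspeyres component (base-period weights):
ΣP(t=1)Q(t=0) = 4.35×16 + 7.58×104 + 776.88×2 + 2.94×356 = 69.6 + 788.32 + 1553.76 + 1046.64 = 3458.32
ΣP(t=0)Q(t=0) = 3.23×16 + 6.50×104 + 661.33×2 + 2.62×356 = 51.68 + 676 + 1322.66 + 932.72 = 2983.06
L = 3458.32 / 2983.06 × 100 = 115.9320
Paasche component (current-period weights):
ΣP(t=1)Q(t=1) = 4.35×15 + 7.58×99 + 776.88×2 + 2.94×268 = 65.25 + 750.42 + 1553.76 + 787.92 = 3157.35
ΣP(t=0)Q(t=1) = 3.23×15 + 6.50×99 + 661.33×2 + 2.62×268 = 48.45 + 643.5 + 1322.66 + 702.16 = 2716.77
P = 3157.35 / 2716.77 × 100 = 116.2171
Fisher = √(L × P) = √(115.9320 × 116.2171) = 116.0744

116.07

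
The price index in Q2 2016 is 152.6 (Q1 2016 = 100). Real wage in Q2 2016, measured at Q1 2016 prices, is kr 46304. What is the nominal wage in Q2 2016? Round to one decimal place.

Nominal = Real × (Index/100) = 46304 × (152.6/100)
        = 46304 × 1.526 = 70659.9040

70659.9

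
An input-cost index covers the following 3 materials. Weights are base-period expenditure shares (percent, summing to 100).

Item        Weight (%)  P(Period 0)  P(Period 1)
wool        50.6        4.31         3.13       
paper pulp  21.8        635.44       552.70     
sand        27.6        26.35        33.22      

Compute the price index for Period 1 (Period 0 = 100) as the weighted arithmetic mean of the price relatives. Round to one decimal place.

wool: 50.6 × (3.13/4.31) = 50.6 × 0.726218 = 36.7466
paper pulp: 21.8 × (552.70/635.44) = 21.8 × 0.869791 = 18.9614
sand: 27.6 × (33.22/26.35) = 27.6 × 1.260721 = 34.7959
Index = Σ wᵢ·(p₁ᵢ/p₀ᵢ) = 36.7466 + 18.9614 + 34.7959 = 90.5040

90.5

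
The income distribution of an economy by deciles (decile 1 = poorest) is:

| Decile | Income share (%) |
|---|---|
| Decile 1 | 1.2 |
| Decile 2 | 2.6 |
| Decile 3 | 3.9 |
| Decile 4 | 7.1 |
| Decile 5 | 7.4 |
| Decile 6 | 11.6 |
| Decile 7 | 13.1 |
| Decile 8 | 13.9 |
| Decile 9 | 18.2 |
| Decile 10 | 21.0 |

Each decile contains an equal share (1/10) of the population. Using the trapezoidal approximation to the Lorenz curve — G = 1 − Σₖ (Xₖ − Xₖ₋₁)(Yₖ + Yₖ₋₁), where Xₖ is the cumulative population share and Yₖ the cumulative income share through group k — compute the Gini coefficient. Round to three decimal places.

Cumulative income shares Yₖ: 0.0120, 0.0380, 0.0770, 0.1480, 0.2220, 0.3380, 0.4690, 0.6080, 0.7900, 1.0000
Σ (Xₖ−Xₖ₋₁)(Yₖ+Yₖ₋₁) = (1/10)(0.0120+0.0000) + (1/10)(0.0380+0.0120) + (1/10)(0.0770+0.0380) + (1/10)(0.1480+0.0770) + (1/10)(0.2220+0.1480) + (1/10)(0.3380+0.2220) + (1/10)(0.4690+0.3380) + (1/10)(0.6080+0.4690) + (1/10)(0.7900+0.6080) + (1/10)(1.0000+0.7900)
  = 0.0012 + 0.0050 + 0.0115 + 0.0225 + 0.0370 + 0.0560 + 0.0807 + 0.1077 + 0.1398 + 0.1790 = 0.6404
G = 1 − 0.6404 = 0.3596

0.360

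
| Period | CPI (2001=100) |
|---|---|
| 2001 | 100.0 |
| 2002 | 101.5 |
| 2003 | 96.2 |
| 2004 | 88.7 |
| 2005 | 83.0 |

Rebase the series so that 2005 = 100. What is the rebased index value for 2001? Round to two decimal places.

120.48

Rebased(2001) = 100.0 / 83.0 × 100 = 120.4819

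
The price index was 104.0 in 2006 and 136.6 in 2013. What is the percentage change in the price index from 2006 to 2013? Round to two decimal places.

31.35%

Change = (136.6 − 104.0) / 104.0 × 100
       = 32.6 / 104.0 × 100 = 31.3462%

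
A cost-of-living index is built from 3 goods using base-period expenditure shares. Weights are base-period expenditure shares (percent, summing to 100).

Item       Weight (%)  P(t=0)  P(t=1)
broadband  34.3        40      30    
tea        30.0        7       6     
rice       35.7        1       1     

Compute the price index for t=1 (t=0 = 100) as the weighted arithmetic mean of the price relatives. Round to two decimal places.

broadband: 34.3 × (30/40) = 34.3 × 0.750000 = 25.7250
tea: 30.0 × (6/7) = 30.0 × 0.857143 = 25.7143
rice: 35.7 × (1/1) = 35.7 × 1.000000 = 35.7000
Index = Σ wᵢ·(p₁ᵢ/p₀ᵢ) = 25.7250 + 25.7143 + 35.7000 = 87.1393

87.14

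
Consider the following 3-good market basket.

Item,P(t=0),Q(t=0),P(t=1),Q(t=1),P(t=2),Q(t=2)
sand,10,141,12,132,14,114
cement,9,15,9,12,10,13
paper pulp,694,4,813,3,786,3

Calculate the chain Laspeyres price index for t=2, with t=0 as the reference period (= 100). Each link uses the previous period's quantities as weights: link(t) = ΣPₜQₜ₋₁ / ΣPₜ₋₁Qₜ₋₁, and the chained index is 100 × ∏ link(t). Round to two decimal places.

Link t=0→t=1:
ΣP(t=1)Q(t=0) = 12×141 + 9×15 + 813×4 = 1692 + 135 + 3252 = 5079
ΣP(t=0)Q(t=0) = 10×141 + 9×15 + 694×4 = 1410 + 135 + 2776 = 4321
link = 5079/4321 = 1.175422
Link t=1→t=2:
ΣP(t=2)Q(t=1) = 14×132 + 10×12 + 786×3 = 1848 + 120 + 2358 = 4326
ΣP(t=1)Q(t=1) = 12×132 + 9×12 + 813×3 = 1584 + 108 + 2439 = 4131
link = 4326/4131 = 1.047204
Chained index = 100 × 1.175422 × 1.047204 = 123.0907

123.09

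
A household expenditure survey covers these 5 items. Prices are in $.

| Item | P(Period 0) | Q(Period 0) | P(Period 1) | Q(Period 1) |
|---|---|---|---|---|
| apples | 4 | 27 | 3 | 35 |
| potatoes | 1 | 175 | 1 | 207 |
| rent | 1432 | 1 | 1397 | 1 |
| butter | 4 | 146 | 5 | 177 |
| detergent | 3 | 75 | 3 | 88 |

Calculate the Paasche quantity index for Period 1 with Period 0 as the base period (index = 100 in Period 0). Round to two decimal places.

Paasche quantity index uses current-period prices as weights.
ΣP(Period 1)·Q(Period 1) = 3×35 + 1×207 + 1397×1 + 5×177 + 3×88 = 105 + 207 + 1397 + 885 + 264 = 2858
ΣP(Period 1)·Q(Period 0) = 3×27 + 1×175 + 1397×1 + 5×146 + 3×75 = 81 + 175 + 1397 + 730 + 225 = 2608
Index = 2858 / 2608 × 100 = 109.5859

109.59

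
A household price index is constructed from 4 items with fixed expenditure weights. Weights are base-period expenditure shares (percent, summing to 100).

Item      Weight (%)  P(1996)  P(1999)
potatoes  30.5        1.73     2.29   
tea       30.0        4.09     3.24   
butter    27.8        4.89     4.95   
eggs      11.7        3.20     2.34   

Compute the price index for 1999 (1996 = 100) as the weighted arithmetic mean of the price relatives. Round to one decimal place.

potatoes: 30.5 × (2.29/1.73) = 30.5 × 1.323699 = 40.3728
tea: 30.0 × (3.24/4.09) = 30.0 × 0.792176 = 23.7653
butter: 27.8 × (4.95/4.89) = 27.8 × 1.012270 = 28.1411
eggs: 11.7 × (2.34/3.20) = 11.7 × 0.731250 = 8.5556
Index = Σ wᵢ·(p₁ᵢ/p₀ᵢ) = 40.3728 + 23.7653 + 28.1411 + 8.5556 = 100.8348

100.8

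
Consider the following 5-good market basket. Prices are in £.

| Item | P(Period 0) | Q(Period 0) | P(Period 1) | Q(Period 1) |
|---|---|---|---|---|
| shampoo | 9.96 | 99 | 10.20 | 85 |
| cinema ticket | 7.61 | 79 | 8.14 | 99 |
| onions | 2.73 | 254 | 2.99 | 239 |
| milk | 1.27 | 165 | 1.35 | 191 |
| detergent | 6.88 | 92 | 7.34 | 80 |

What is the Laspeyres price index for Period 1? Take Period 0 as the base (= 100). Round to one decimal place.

Laspeyres price index uses base-period quantities as weights.
ΣP(Period 1)·Q(Period 0) = 10.20×99 + 8.14×79 + 2.99×254 + 1.35×165 + 7.34×92 = 1009.8 + 643.06 + 759.46 + 222.75 + 675.28 = 3310.35
ΣP(Period 0)·Q(Period 0) = 9.96×99 + 7.61×79 + 2.73×254 + 1.27×165 + 6.88×92 = 986.04 + 601.19 + 693.42 + 209.55 + 632.96 = 3123.16
Index = 3310.35 / 3123.16 × 100 = 105.9936

106.0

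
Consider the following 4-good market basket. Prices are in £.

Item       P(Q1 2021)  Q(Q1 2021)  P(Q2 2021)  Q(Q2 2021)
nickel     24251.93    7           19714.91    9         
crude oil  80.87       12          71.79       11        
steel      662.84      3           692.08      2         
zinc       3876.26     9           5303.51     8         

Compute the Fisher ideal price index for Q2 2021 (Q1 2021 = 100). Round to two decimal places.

Laspeyres component (base-period weights):
ΣP(Q2 2021)Q(Q1 2021) = 19714.91×7 + 71.79×12 + 692.08×3 + 5303.51×9 = 138004.37 + 861.48 + 2076.24 + 47731.59 = 188673.68
ΣP(Q1 2021)Q(Q1 2021) = 24251.93×7 + 80.87×12 + 662.84×3 + 3876.26×9 = 169763.51 + 970.44 + 1988.52 + 34886.34 = 207608.81
L = 188673.68 / 207608.81 × 100 = 90.8794
Paasche component (current-period weights):
ΣP(Q2 2021)Q(Q2 2021) = 19714.91×9 + 71.79×11 + 692.08×2 + 5303.51×8 = 177434.19 + 789.69 + 1384.16 + 42428.08 = 222036.12
ΣP(Q1 2021)Q(Q2 2021) = 24251.93×9 + 80.87×11 + 662.84×2 + 3876.26×8 = 218267.37 + 889.57 + 1325.68 + 31010.08 = 251492.7
P = 222036.12 / 251492.7 × 100 = 88.2873
Fisher = √(L × P) = √(90.8794 × 88.2873) = 89.5740

89.57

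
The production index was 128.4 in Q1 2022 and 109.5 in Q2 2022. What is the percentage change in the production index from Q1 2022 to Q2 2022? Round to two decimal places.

-14.72%

Change = (109.5 − 128.4) / 128.4 × 100
       = -18.9 / 128.4 × 100 = -14.7196%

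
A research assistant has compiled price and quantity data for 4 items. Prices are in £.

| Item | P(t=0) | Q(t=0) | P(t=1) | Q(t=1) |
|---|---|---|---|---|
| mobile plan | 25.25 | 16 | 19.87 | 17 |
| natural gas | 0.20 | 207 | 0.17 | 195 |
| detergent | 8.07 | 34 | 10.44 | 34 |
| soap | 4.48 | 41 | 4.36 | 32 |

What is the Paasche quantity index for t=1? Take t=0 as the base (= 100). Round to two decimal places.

97.59

Paasche quantity index uses current-period prices as weights.
ΣP(t=1)·Q(t=1) = 19.87×17 + 0.17×195 + 10.44×34 + 4.36×32 = 337.79 + 33.15 + 354.96 + 139.52 = 865.42
ΣP(t=1)·Q(t=0) = 19.87×16 + 0.17×207 + 10.44×34 + 4.36×41 = 317.92 + 35.19 + 354.96 + 178.76 = 886.83
Index = 865.42 / 886.83 × 100 = 97.5858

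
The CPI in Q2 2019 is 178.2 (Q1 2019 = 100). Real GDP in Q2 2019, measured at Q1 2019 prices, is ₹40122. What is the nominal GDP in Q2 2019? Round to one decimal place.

71497.4

Nominal = Real × (Index/100) = 40122 × (178.2/100)
        = 40122 × 1.782 = 71497.4040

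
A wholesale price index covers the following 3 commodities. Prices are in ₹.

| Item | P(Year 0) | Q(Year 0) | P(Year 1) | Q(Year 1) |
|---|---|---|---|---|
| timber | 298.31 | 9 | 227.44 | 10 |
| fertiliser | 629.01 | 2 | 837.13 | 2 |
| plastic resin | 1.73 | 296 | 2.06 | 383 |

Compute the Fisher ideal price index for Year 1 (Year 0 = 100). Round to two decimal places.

Laspeyres component (base-period weights):
ΣP(Year 1)Q(Year 0) = 227.44×9 + 837.13×2 + 2.06×296 = 2046.96 + 1674.26 + 609.76 = 4330.98
ΣP(Year 0)Q(Year 0) = 298.31×9 + 629.01×2 + 1.73×296 = 2684.79 + 1258.02 + 512.08 = 4454.89
L = 4330.98 / 4454.89 × 100 = 97.2186
Paasche component (current-period weights):
ΣP(Year 1)Q(Year 1) = 227.44×10 + 837.13×2 + 2.06×383 = 2274.4 + 1674.26 + 788.98 = 4737.64
ΣP(Year 0)Q(Year 1) = 298.31×10 + 629.01×2 + 1.73×383 = 2983.1 + 1258.02 + 662.59 = 4903.71
P = 4737.64 / 4903.71 × 100 = 96.6134
Fisher = √(L × P) = √(97.2186 × 96.6134) = 96.9155

96.92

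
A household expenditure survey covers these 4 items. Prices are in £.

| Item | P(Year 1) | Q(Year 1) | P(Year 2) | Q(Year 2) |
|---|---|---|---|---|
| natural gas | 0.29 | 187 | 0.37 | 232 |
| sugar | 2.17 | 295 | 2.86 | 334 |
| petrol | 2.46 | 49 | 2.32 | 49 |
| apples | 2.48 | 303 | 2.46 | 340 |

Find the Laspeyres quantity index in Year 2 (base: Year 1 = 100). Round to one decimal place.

112.1

Laspeyres quantity index uses base-period prices as weights.
ΣP(Year 1)·Q(Year 2) = 0.29×232 + 2.17×334 + 2.46×49 + 2.48×340 = 67.28 + 724.78 + 120.54 + 843.2 = 1755.8
ΣP(Year 1)·Q(Year 1) = 0.29×187 + 2.17×295 + 2.46×49 + 2.48×303 = 54.23 + 640.15 + 120.54 + 751.44 = 1566.36
Index = 1755.8 / 1566.36 × 100 = 112.0943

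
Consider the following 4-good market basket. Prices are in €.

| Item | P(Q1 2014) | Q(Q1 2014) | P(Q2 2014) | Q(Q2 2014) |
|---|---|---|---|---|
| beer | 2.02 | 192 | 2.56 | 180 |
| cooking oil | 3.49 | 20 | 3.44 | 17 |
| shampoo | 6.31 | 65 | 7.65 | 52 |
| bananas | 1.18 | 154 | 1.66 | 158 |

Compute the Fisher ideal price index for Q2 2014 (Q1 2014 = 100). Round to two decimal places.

125.46

Laspeyres component (base-period weights):
ΣP(Q2 2014)Q(Q1 2014) = 2.56×192 + 3.44×20 + 7.65×65 + 1.66×154 = 491.52 + 68.8 + 497.25 + 255.64 = 1313.21
ΣP(Q1 2014)Q(Q1 2014) = 2.02×192 + 3.49×20 + 6.31×65 + 1.18×154 = 387.84 + 69.8 + 410.15 + 181.72 = 1049.51
L = 1313.21 / 1049.51 × 100 = 125.1260
Paasche component (current-period weights):
ΣP(Q2 2014)Q(Q2 2014) = 2.56×180 + 3.44×17 + 7.65×52 + 1.66×158 = 460.8 + 58.48 + 397.8 + 262.28 = 1179.36
ΣP(Q1 2014)Q(Q2 2014) = 2.02×180 + 3.49×17 + 6.31×52 + 1.18×158 = 363.6 + 59.33 + 328.12 + 186.44 = 937.49
P = 1179.36 / 937.49 × 100 = 125.7997
Fisher = √(L × P) = √(125.1260 × 125.7997) = 125.4624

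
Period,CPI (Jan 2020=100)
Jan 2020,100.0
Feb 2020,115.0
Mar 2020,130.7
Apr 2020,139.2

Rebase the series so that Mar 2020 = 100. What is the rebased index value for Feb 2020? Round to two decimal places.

Rebased(Feb 2020) = 115.0 / 130.7 × 100 = 87.9878

87.99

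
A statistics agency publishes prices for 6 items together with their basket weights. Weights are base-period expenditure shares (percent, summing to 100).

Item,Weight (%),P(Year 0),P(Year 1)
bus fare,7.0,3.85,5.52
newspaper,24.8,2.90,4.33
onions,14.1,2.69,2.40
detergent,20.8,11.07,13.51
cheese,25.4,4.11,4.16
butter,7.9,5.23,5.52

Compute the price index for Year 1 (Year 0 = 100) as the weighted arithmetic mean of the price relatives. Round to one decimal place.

bus fare: 7.0 × (5.52/3.85) = 7.0 × 1.433766 = 10.0364
newspaper: 24.8 × (4.33/2.90) = 24.8 × 1.493103 = 37.0290
onions: 14.1 × (2.40/2.69) = 14.1 × 0.892193 = 12.5799
detergent: 20.8 × (13.51/11.07) = 20.8 × 1.220416 = 25.3846
cheese: 25.4 × (4.16/4.11) = 25.4 × 1.012165 = 25.7090
butter: 7.9 × (5.52/5.23) = 7.9 × 1.055449 = 8.3380
Index = Σ wᵢ·(p₁ᵢ/p₀ᵢ) = 10.0364 + 37.0290 + 12.5799 + 25.3846 + 25.7090 + 8.3380 = 119.0770

119.1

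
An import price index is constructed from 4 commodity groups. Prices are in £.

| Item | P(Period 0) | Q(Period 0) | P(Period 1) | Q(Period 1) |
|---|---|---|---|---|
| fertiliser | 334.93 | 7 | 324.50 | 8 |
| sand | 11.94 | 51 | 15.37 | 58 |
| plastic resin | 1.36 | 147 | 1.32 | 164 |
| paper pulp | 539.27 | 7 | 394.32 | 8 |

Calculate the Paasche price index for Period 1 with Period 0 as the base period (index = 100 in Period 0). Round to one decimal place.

86.7

Paasche price index uses current-period quantities as weights.
ΣP(Period 1)·Q(Period 1) = 324.50×8 + 15.37×58 + 1.32×164 + 394.32×8 = 2596 + 891.46 + 216.48 + 3154.56 = 6858.5
ΣP(Period 0)·Q(Period 1) = 334.93×8 + 11.94×58 + 1.36×164 + 539.27×8 = 2679.44 + 692.52 + 223.04 + 4314.16 = 7909.16
Index = 6858.5 / 7909.16 × 100 = 86.7159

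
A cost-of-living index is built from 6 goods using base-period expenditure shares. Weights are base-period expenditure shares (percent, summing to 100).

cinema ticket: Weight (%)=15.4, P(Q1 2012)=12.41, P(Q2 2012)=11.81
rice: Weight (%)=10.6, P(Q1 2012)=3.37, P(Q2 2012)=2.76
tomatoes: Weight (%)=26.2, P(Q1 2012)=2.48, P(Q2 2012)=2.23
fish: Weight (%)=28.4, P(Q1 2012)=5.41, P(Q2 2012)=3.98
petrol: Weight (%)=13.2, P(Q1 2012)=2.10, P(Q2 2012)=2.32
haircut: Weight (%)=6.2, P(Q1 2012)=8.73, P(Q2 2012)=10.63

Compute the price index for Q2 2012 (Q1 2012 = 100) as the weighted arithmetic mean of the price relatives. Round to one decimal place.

89.9

cinema ticket: 15.4 × (11.81/12.41) = 15.4 × 0.951652 = 14.6554
rice: 10.6 × (2.76/3.37) = 10.6 × 0.818991 = 8.6813
tomatoes: 26.2 × (2.23/2.48) = 26.2 × 0.899194 = 23.5589
fish: 28.4 × (3.98/5.41) = 28.4 × 0.735675 = 20.8932
petrol: 13.2 × (2.32/2.10) = 13.2 × 1.104762 = 14.5829
haircut: 6.2 × (10.63/8.73) = 6.2 × 1.217640 = 7.5494
Index = Σ wᵢ·(p₁ᵢ/p₀ᵢ) = 14.6554 + 8.6813 + 23.5589 + 20.8932 + 14.5829 + 7.5494 = 89.9210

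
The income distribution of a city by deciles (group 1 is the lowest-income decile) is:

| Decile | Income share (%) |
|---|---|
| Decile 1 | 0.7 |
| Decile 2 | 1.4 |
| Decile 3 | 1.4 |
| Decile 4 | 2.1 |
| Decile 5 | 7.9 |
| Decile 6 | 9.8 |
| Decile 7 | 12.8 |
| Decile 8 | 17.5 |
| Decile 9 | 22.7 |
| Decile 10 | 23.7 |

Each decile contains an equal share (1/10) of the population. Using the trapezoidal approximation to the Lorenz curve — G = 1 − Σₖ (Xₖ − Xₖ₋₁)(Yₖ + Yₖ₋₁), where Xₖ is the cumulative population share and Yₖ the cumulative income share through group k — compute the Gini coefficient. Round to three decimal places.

Cumulative income shares Yₖ: 0.0070, 0.0210, 0.0350, 0.0560, 0.1350, 0.2330, 0.3610, 0.5360, 0.7630, 1.0000
Σ (Xₖ−Xₖ₋₁)(Yₖ+Yₖ₋₁) = (1/10)(0.0070+0.0000) + (1/10)(0.0210+0.0070) + (1/10)(0.0350+0.0210) + (1/10)(0.0560+0.0350) + (1/10)(0.1350+0.0560) + (1/10)(0.2330+0.1350) + (1/10)(0.3610+0.2330) + (1/10)(0.5360+0.3610) + (1/10)(0.7630+0.5360) + (1/10)(1.0000+0.7630)
  = 0.0007 + 0.0028 + 0.0056 + 0.0091 + 0.0191 + 0.0368 + 0.0594 + 0.0897 + 0.1299 + 0.1763 = 0.5294
G = 1 − 0.5294 = 0.4706

0.471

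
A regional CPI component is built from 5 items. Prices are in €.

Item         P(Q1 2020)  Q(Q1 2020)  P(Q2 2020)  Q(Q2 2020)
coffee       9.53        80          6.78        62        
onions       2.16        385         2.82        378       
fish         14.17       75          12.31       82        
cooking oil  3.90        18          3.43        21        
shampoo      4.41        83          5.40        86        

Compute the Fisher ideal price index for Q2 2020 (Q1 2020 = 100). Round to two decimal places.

99.51

Laspeyres component (base-period weights):
ΣP(Q2 2020)Q(Q1 2020) = 6.78×80 + 2.82×385 + 12.31×75 + 3.43×18 + 5.40×83 = 542.4 + 1085.7 + 923.25 + 61.74 + 448.2 = 3061.29
ΣP(Q1 2020)Q(Q1 2020) = 9.53×80 + 2.16×385 + 14.17×75 + 3.90×18 + 4.41×83 = 762.4 + 831.6 + 1062.75 + 70.2 + 366.03 = 3092.98
L = 3061.29 / 3092.98 × 100 = 98.9754
Paasche component (current-period weights):
ΣP(Q2 2020)Q(Q2 2020) = 6.78×62 + 2.82×378 + 12.31×82 + 3.43×21 + 5.40×86 = 420.36 + 1065.96 + 1009.42 + 72.03 + 464.4 = 3032.17
ΣP(Q1 2020)Q(Q2 2020) = 9.53×62 + 2.16×378 + 14.17×82 + 3.90×21 + 4.41×86 = 590.86 + 816.48 + 1161.94 + 81.9 + 379.26 = 3030.44
P = 3032.17 / 3030.44 × 100 = 100.0571
Fisher = √(L × P) = √(98.9754 × 100.0571) = 99.5148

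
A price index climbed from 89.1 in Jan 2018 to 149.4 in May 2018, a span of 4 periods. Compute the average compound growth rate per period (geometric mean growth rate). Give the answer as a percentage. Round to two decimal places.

13.79%

Growth factor = (149.4/89.1)^(1/4) = (1.676768)^(1/4) = 1.137937
Growth rate = 1.137937 − 1 = 0.137937 = 13.7937%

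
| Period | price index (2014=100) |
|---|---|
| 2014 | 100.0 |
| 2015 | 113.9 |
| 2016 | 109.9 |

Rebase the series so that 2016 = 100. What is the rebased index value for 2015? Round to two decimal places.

103.64

Rebased(2015) = 113.9 / 109.9 × 100 = 103.6397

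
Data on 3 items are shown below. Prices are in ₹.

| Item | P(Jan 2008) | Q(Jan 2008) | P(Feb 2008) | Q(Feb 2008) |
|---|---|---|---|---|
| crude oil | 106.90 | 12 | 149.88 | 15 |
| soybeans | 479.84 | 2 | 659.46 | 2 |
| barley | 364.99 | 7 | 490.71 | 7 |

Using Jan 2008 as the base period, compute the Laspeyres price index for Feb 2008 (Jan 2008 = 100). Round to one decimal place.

136.6

Laspeyres price index uses base-period quantities as weights.
ΣP(Feb 2008)·Q(Jan 2008) = 149.88×12 + 659.46×2 + 490.71×7 = 1798.56 + 1318.92 + 3434.97 = 6552.45
ΣP(Jan 2008)·Q(Jan 2008) = 106.90×12 + 479.84×2 + 364.99×7 = 1282.8 + 959.68 + 2554.93 = 4797.41
Index = 6552.45 / 4797.41 × 100 = 136.5831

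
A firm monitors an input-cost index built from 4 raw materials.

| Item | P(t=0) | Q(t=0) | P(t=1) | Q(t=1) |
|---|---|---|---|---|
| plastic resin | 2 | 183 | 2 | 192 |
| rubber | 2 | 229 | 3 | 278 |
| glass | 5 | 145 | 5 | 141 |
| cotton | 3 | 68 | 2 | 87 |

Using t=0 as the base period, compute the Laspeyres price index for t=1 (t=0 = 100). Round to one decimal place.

109.2

Laspeyres price index uses base-period quantities as weights.
ΣP(t=1)·Q(t=0) = 2×183 + 3×229 + 5×145 + 2×68 = 366 + 687 + 725 + 136 = 1914
ΣP(t=0)·Q(t=0) = 2×183 + 2×229 + 5×145 + 3×68 = 366 + 458 + 725 + 204 = 1753
Index = 1914 / 1753 × 100 = 109.1843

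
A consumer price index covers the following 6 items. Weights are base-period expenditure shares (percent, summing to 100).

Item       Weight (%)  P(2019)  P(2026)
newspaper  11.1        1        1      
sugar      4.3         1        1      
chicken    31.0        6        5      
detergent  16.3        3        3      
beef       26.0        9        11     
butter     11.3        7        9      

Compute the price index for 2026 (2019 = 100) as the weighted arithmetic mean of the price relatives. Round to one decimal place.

newspaper: 11.1 × (1/1) = 11.1 × 1.000000 = 11.1000
sugar: 4.3 × (1/1) = 4.3 × 1.000000 = 4.3000
chicken: 31.0 × (5/6) = 31.0 × 0.833333 = 25.8333
detergent: 16.3 × (3/3) = 16.3 × 1.000000 = 16.3000
beef: 26.0 × (11/9) = 26.0 × 1.222222 = 31.7778
butter: 11.3 × (9/7) = 11.3 × 1.285714 = 14.5286
Index = Σ wᵢ·(p₁ᵢ/p₀ᵢ) = 11.1000 + 4.3000 + 25.8333 + 16.3000 + 31.7778 + 14.5286 = 103.8397

103.8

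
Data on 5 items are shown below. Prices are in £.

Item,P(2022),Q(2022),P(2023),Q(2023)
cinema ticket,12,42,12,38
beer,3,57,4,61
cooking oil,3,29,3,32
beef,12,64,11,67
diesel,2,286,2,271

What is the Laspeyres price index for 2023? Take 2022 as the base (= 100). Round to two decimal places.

Laspeyres price index uses base-period quantities as weights.
ΣP(2023)·Q(2022) = 12×42 + 4×57 + 3×29 + 11×64 + 2×286 = 504 + 228 + 87 + 704 + 572 = 2095
ΣP(2022)·Q(2022) = 12×42 + 3×57 + 3×29 + 12×64 + 2×286 = 504 + 171 + 87 + 768 + 572 = 2102
Index = 2095 / 2102 × 100 = 99.6670

99.67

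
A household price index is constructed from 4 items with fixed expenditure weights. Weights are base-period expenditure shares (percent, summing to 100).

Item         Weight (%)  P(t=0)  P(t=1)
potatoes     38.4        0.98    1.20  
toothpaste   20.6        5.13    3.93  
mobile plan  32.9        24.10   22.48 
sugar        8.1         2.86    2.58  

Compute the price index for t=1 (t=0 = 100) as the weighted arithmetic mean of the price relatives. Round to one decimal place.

100.8

potatoes: 38.4 × (1.20/0.98) = 38.4 × 1.224490 = 47.0204
toothpaste: 20.6 × (3.93/5.13) = 20.6 × 0.766082 = 15.7813
mobile plan: 32.9 × (22.48/24.10) = 32.9 × 0.932780 = 30.6885
sugar: 8.1 × (2.58/2.86) = 8.1 × 0.902098 = 7.3070
Index = Σ wᵢ·(p₁ᵢ/p₀ᵢ) = 47.0204 + 15.7813 + 30.6885 + 7.3070 = 100.7972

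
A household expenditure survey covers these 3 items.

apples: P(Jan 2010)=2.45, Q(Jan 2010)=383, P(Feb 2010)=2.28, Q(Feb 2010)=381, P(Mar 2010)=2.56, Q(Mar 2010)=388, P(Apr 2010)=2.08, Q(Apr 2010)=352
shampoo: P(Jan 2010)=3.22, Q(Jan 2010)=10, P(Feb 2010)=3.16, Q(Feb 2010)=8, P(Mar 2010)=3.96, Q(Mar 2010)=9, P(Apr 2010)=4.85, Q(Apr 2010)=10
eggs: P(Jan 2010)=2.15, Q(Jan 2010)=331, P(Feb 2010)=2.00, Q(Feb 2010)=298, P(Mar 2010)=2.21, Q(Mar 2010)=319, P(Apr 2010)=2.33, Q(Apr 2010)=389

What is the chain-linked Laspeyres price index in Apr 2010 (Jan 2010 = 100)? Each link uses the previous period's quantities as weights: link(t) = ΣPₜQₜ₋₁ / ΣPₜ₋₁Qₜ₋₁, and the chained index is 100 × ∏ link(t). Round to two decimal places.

Link Jan 2010→Feb 2010:
ΣP(Feb 2010)Q(Jan 2010) = 2.28×383 + 3.16×10 + 2.00×331 = 873.24 + 31.6 + 662 = 1566.84
ΣP(Jan 2010)Q(Jan 2010) = 2.45×383 + 3.22×10 + 2.15×331 = 938.35 + 32.2 + 711.65 = 1682.2
link = 1566.84/1682.2 = 0.931423
Link Feb 2010→Mar 2010:
ΣP(Mar 2010)Q(Feb 2010) = 2.56×381 + 3.96×8 + 2.21×298 = 975.36 + 31.68 + 658.58 = 1665.62
ΣP(Feb 2010)Q(Feb 2010) = 2.28×381 + 3.16×8 + 2.00×298 = 868.68 + 25.28 + 596 = 1489.96
link = 1665.62/1489.96 = 1.117896
Link Mar 2010→Apr 2010:
ΣP(Apr 2010)Q(Mar 2010) = 2.08×388 + 4.85×9 + 2.33×319 = 807.04 + 43.65 + 743.27 = 1593.96
ΣP(Mar 2010)Q(Mar 2010) = 2.56×388 + 3.96×9 + 2.21×319 = 993.28 + 35.64 + 704.99 = 1733.91
link = 1593.96/1733.91 = 0.919286
Chained index = 100 × 0.931423 × 1.117896 × 0.919286 = 95.7192

95.72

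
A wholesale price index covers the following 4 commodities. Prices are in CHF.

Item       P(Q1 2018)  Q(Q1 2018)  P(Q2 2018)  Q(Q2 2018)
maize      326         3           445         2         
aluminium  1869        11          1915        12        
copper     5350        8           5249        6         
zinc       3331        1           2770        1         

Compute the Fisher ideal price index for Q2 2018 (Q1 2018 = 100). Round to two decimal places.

99.30

Laspeyres component (base-period weights):
ΣP(Q2 2018)Q(Q1 2018) = 445×3 + 1915×11 + 5249×8 + 2770×1 = 1335 + 21065 + 41992 + 2770 = 67162
ΣP(Q1 2018)Q(Q1 2018) = 326×3 + 1869×11 + 5350×8 + 3331×1 = 978 + 20559 + 42800 + 3331 = 67668
L = 67162 / 67668 × 100 = 99.2522
Paasche component (current-period weights):
ΣP(Q2 2018)Q(Q2 2018) = 445×2 + 1915×12 + 5249×6 + 2770×1 = 890 + 22980 + 31494 + 2770 = 58134
ΣP(Q1 2018)Q(Q2 2018) = 326×2 + 1869×12 + 5350×6 + 3331×1 = 652 + 22428 + 32100 + 3331 = 58511
P = 58134 / 58511 × 100 = 99.3557
Fisher = √(L × P) = √(99.2522 × 99.3557) = 99.3039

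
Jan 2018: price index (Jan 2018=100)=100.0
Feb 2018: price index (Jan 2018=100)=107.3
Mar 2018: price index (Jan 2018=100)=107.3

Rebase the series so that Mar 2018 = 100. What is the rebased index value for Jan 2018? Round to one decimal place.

93.2

Rebased(Jan 2018) = 100.0 / 107.3 × 100 = 93.1966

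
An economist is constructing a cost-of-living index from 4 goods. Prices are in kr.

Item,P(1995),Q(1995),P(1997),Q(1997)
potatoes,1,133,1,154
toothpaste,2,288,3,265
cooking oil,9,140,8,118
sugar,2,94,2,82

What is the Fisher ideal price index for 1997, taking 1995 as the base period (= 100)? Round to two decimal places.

107.28

Laspeyres component (base-period weights):
ΣP(1997)Q(1995) = 1×133 + 3×288 + 8×140 + 2×94 = 133 + 864 + 1120 + 188 = 2305
ΣP(1995)Q(1995) = 1×133 + 2×288 + 9×140 + 2×94 = 133 + 576 + 1260 + 188 = 2157
L = 2305 / 2157 × 100 = 106.8614
Paasche component (current-period weights):
ΣP(1997)Q(1997) = 1×154 + 3×265 + 8×118 + 2×82 = 154 + 795 + 944 + 164 = 2057
ΣP(1995)Q(1997) = 1×154 + 2×265 + 9×118 + 2×82 = 154 + 530 + 1062 + 164 = 1910
P = 2057 / 1910 × 100 = 107.6963
Fisher = √(L × P) = √(106.8614 × 107.6963) = 107.2780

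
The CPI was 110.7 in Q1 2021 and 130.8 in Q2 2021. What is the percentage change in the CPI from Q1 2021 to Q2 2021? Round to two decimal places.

Change = (130.8 − 110.7) / 110.7 × 100
       = 20.1 / 110.7 × 100 = 18.1572%

18.16%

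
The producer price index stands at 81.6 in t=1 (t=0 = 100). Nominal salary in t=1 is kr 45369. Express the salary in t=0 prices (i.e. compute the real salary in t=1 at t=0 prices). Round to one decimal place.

Real = Nominal ÷ (Index/100) = 45369 ÷ (81.6/100)
     = 45369 ÷ 0.816 = 55599.2647

55599.3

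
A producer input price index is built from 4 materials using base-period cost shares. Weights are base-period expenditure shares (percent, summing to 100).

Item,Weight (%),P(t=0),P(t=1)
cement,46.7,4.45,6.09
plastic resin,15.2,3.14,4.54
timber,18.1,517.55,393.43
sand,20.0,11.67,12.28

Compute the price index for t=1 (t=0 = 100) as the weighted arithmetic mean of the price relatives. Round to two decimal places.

cement: 46.7 × (6.09/4.45) = 46.7 × 1.368539 = 63.9108
plastic resin: 15.2 × (4.54/3.14) = 15.2 × 1.445860 = 21.9771
timber: 18.1 × (393.43/517.55) = 18.1 × 0.760178 = 13.7592
sand: 20.0 × (12.28/11.67) = 20.0 × 1.052271 = 21.0454
Index = Σ wᵢ·(p₁ᵢ/p₀ᵢ) = 63.9108 + 21.9771 + 13.7592 + 21.0454 = 120.6925

120.69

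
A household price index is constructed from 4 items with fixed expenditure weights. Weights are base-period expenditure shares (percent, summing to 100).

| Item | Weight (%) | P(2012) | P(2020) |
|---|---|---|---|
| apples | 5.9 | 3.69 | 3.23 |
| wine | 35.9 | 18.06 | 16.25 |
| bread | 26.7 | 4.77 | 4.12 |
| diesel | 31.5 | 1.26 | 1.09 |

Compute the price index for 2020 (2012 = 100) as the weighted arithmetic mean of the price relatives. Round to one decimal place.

87.8

apples: 5.9 × (3.23/3.69) = 5.9 × 0.875339 = 5.1645
wine: 35.9 × (16.25/18.06) = 35.9 × 0.899779 = 32.3020
bread: 26.7 × (4.12/4.77) = 26.7 × 0.863732 = 23.0616
diesel: 31.5 × (1.09/1.26) = 31.5 × 0.865079 = 27.2500
Index = Σ wᵢ·(p₁ᵢ/p₀ᵢ) = 5.1645 + 32.3020 + 23.0616 + 27.2500 = 87.7782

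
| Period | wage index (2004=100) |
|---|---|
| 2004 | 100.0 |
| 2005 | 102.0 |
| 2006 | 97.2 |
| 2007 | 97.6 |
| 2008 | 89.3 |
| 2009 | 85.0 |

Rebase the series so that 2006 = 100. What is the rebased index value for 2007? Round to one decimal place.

Rebased(2007) = 97.6 / 97.2 × 100 = 100.4115

100.4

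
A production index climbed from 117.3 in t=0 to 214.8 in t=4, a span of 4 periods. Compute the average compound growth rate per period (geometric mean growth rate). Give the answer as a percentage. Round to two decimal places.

Growth factor = (214.8/117.3)^(1/4) = (1.831202)^(1/4) = 1.163279
Growth rate = 1.163279 − 1 = 0.163279 = 16.3279%

16.33%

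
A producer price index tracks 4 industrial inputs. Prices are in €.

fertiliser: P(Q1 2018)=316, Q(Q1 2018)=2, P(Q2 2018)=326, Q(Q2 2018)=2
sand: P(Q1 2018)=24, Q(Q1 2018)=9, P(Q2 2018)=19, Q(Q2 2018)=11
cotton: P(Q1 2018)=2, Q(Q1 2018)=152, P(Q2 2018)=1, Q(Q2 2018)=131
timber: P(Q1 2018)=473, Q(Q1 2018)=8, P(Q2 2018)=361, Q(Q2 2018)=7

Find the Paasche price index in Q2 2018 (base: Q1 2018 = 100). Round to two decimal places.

78.74

Paasche price index uses current-period quantities as weights.
ΣP(Q2 2018)·Q(Q2 2018) = 326×2 + 19×11 + 1×131 + 361×7 = 652 + 209 + 131 + 2527 = 3519
ΣP(Q1 2018)·Q(Q2 2018) = 316×2 + 24×11 + 2×131 + 473×7 = 632 + 264 + 262 + 3311 = 4469
Index = 3519 / 4469 × 100 = 78.7424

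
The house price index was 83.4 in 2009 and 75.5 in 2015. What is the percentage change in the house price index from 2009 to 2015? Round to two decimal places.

-9.47%

Change = (75.5 − 83.4) / 83.4 × 100
       = -7.9 / 83.4 × 100 = -9.4724%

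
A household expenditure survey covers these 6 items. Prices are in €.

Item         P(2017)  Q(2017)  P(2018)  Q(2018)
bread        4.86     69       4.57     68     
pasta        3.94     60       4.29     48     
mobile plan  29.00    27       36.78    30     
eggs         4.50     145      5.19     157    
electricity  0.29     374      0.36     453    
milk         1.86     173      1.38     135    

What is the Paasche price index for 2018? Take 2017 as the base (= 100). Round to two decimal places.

112.33

Paasche price index uses current-period quantities as weights.
ΣP(2018)·Q(2018) = 4.57×68 + 4.29×48 + 36.78×30 + 5.19×157 + 0.36×453 + 1.38×135 = 310.76 + 205.92 + 1103.4 + 814.83 + 163.08 + 186.3 = 2784.29
ΣP(2017)·Q(2018) = 4.86×68 + 3.94×48 + 29.00×30 + 4.50×157 + 0.29×453 + 1.86×135 = 330.48 + 189.12 + 870 + 706.5 + 131.37 + 251.1 = 2478.57
Index = 2784.29 / 2478.57 × 100 = 112.3345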